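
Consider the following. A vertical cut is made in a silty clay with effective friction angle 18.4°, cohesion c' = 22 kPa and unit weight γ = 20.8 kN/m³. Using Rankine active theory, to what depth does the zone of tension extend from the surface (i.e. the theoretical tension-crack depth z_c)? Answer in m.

2.93 m

K_a = tan²(45° − 18.4°/2) = 0.5202; √K_a = 0.7212.
The active pressure is zero where K_a γ z = 2c√K_a, so z_c = 2c/(γ√K_a) = 2×22/(20.8×0.7212) = 2.933 m.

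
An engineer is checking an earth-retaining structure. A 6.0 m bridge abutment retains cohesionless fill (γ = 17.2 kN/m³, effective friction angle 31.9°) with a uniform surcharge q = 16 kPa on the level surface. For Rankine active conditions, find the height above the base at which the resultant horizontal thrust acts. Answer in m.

2.24 m

K_a = 0.3085.
Triangular part P₁ = ½K_aγH² = 95.52 at H/3 = 2.000 m; rectangular part P₂ = K_a q H = 29.62 at H/2 = 3.000 m.
ȳ = (P₁·2.000 + P₂·3.000)/(P₁+P₂) = 2.237 m.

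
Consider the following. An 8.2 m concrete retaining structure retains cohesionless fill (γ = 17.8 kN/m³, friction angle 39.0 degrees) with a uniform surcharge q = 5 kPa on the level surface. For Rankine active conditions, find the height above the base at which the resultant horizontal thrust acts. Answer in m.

K_a = 0.2275.
Triangular part P₁ = ½K_aγH² = 136.1 at H/3 = 2.733 m; rectangular part P₂ = K_a q H = 9.328 at H/2 = 4.100 m.
ȳ = (P₁·2.733 + P₂·4.100)/(P₁+P₂) = 2.821 m.

2.82 m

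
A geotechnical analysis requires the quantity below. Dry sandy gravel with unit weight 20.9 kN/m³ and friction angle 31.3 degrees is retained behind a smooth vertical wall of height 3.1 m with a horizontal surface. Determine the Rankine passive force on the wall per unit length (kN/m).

318 kN/m

K_p = tan²(45° + φ/2) = 3.162.
P_p = ½ K_p γ H² = 0.5 × 3.162 × 20.9 × 3.1² = 317.6 kN/m.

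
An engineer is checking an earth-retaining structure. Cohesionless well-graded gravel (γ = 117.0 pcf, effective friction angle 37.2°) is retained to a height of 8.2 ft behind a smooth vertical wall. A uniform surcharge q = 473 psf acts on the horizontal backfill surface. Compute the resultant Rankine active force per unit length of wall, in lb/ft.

K_a = tan²(45° − φ/2) = 0.2464.
Soil triangle: ½ K_a γ H² = 0.5×0.2464×117.0×8.2² = 969.3 lb/ft.
Surcharge rectangle: K_a q H = 0.2464×473×8.2 = 955.8 lb/ft.
Total = 969.3 + 955.8 = 1925 lb/ft.

1930 lb/ft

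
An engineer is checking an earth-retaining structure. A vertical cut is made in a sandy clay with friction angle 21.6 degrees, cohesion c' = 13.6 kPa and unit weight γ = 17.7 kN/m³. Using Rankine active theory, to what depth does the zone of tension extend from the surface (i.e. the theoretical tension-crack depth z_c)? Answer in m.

K_a = tan²(45° − 21.6°/2) = 0.4619; √K_a = 0.6796.
The active pressure is zero where K_a γ z = 2c√K_a, so z_c = 2c/(γ√K_a) = 2×13.6/(17.7×0.6796) = 2.261 m.

2.26 m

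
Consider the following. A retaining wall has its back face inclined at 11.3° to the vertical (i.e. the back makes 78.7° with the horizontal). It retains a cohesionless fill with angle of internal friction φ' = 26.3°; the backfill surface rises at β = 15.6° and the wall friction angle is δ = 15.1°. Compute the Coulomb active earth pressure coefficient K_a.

0.576

K_a = sin²(α+φ) / [sin²α · sin(α−δ) · (1 + √{sin(φ+δ)sin(φ−β) / (sin(α−δ)sin(α+β))})²].
With α = 78.7°, φ = 26.3°, δ = 15.1°, β = 15.6°: K_a = 0.5765.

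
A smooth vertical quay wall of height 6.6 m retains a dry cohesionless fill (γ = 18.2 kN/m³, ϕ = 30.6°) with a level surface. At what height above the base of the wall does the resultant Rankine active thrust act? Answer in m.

K_a = 0.3253.
The pressure distribution is triangular, so the resultant acts at H/3 above the base = 6.6/3 = 2.200 m.

2.20 m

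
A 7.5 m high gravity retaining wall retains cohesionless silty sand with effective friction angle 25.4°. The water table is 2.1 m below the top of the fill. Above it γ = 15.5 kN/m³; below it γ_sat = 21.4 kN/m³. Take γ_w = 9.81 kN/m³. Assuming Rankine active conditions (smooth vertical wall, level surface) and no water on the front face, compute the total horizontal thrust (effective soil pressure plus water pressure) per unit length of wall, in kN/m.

K_a = tan²(45° − φ/2) = 0.3996.
γ' = 21.4 − 9.81 = 11.59 kN/m³. Depth below WT = 5.4 m.
σ'_h at WT = K_a γ d_w = 13.01 kPa; at base = 13.01 + K_a γ' × 5.4 = 38.02 kPa.
P₁ (0–2.1 m) = ½×13.01×2.1 = 13.66. P₂ (2.1–7.5 m) = ½(13.01+38.02)×5.4 = 137.8.
P_w = ½ γ_w h₂² = 0.5×9.81×5.4² = 143.0. Total = 13.66+137.8+143.0 = 294.5 kN/m.

294 kN/m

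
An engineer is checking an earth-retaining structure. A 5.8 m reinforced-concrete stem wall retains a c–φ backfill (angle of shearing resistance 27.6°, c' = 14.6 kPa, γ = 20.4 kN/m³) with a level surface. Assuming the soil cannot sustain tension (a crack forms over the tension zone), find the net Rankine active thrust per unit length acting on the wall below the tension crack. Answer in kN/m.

K_a = 0.3668; √K_a = 0.6056.
Tension-crack depth z_c = 2c/(γ√K_a) = 2×14.6/(20.4×0.6056) = 2.363 m.
σ_a at base = K_a γ H − 2c√K_a = 0.3668×20.4×5.8 − 2×14.6×0.6056 = 25.71 kPa.
P_a = ½ × 25.71 × (H − z_c) = 0.5×25.71×3.437 = 44.18 kN/m.

44.2 kN/m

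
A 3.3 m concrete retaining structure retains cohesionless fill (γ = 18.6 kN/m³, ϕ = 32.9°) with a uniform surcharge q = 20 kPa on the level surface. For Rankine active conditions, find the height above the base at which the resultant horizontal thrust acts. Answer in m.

1.32 m

K_a = 0.2960.
Triangular part P₁ = ½K_aγH² = 29.98 at H/3 = 1.100 m; rectangular part P₂ = K_a q H = 19.54 at H/2 = 1.650 m.
ȳ = (P₁·1.100 + P₂·1.650)/(P₁+P₂) = 1.317 m.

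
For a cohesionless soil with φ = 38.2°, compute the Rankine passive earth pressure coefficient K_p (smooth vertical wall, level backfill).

K_p = (1 + sin φ)/(1 − sin φ) = tan²(45° + 38.2°/2) = 4.241.

4.24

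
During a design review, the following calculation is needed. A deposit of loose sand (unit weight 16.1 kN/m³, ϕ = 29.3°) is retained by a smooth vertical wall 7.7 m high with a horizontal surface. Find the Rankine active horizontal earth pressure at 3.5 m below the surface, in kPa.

K_a = (1 − sin φ)/(1 + sin φ) = 0.3428.
σ_h = K_a γ z = 0.3428 × 16.1 × 3.5 = 19.32 kPa.

19.3 kPa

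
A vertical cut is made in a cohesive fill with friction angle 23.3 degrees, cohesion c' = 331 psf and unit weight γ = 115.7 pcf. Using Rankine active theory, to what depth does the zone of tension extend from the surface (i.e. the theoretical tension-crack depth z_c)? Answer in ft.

8.69 ft

K_a = tan²(45° − 23.3°/2) = 0.4331; √K_a = 0.6581.
The active pressure is zero where K_a γ z = 2c√K_a, so z_c = 2c/(γ√K_a) = 2×331/(115.7×0.6581) = 8.694 ft.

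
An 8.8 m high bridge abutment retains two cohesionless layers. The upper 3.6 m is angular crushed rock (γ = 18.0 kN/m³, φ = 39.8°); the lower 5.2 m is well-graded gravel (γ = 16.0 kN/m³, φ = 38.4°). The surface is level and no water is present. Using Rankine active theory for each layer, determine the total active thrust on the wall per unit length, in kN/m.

K_a1 = tan²(45°−39.8°/2) = 0.2194; K_a2 = tan²(45°−38.4°/2) = 0.2337.
Layer 1: σ at base = K_a1 γ₁ h₁ = 14.22 kPa; P₁ = ½×14.22×3.6 = 25.59.
Layer 2: σ_v at top = γ₁h₁ = 64.80; σ_h top = K_a2×64.80 = 15.14; σ_h base = K_a2×(64.80+16.0×5.2) = 34.59.
P₂ = ½(15.14+34.59)×5.2 = 129.3. Total P_a = 25.59+129.3 = 154.9 kN/m.

155 kN/m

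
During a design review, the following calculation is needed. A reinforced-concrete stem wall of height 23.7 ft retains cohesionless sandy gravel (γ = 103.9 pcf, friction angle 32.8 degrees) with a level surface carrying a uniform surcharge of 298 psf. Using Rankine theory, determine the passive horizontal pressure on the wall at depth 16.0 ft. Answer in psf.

6590 psf

K_p = (1 + sin φ)/(1 − sin φ) = 3.364.
σ_v = γz + q = 103.9 × 16.0 + 298 = 1960 psf.
σ_h = K_p σ_v = 3.364 × 1960 = 6595 psf.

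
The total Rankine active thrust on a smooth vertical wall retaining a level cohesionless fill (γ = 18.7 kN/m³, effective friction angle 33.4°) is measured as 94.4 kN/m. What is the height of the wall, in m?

5.90 m

K_a = 0.2899. P_a = ½ K_a γ H² ⇒ H = √(2P_a/(K_a γ)).
H = √(2×94.4/(0.2899×18.7)) = 5.901 m.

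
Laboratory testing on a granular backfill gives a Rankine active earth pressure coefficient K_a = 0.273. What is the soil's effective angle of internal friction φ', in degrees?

K_a = tan²(45° − φ/2) ⇒ 45° − φ/2 = arctan(√0.273) = 27.59°.
φ = 2(45° − 27.59°) = 34.83°.

34.8°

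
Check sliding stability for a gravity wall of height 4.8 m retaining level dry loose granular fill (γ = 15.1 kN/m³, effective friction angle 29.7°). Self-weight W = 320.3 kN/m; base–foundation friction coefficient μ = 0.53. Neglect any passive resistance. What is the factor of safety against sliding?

2.89

K_a = tan²(45° − 29.7°/2) = 0.3374.
P_a = ½K_aγH² = 0.5×0.3374×15.1×4.8² = 58.69 kN/m, acting at H/3 = 1.600 m above the base.
FS_sliding = μW / P_a = 0.53×320.3 / 58.69 = 2.893.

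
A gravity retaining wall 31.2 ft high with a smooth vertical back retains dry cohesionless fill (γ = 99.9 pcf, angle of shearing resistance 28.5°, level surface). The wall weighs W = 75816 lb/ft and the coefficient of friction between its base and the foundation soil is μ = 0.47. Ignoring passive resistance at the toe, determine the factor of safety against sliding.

K_a = tan²(45° − 28.5°/2) = 0.3540.
P_a = ½K_aγH² = 0.5×0.3540×99.9×31.2² = 17210 lb/ft, acting at H/3 = 10.40 ft above the base.
FS_sliding = μW / P_a = 0.47×75816 / 17210 = 2.070.

2.07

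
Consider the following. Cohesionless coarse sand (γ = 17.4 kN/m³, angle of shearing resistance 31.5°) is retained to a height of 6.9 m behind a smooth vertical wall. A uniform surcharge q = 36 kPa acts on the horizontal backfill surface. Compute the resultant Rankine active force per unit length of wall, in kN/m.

208 kN/m

K_a = tan²(45° − φ/2) = 0.3136.
Soil triangle: ½ K_a γ H² = 0.5×0.3136×17.4×6.9² = 129.9 kN/m.
Surcharge rectangle: K_a q H = 0.3136×36×6.9 = 77.91 kN/m.
Total = 129.9 + 77.91 = 207.8 kN/m.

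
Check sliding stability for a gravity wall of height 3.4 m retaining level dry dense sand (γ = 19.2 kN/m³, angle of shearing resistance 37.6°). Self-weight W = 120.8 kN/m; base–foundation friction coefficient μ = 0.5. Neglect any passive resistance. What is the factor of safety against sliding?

2.25

K_a = tan²(45° − 37.6°/2) = 0.2421.
P_a = ½K_aγH² = 0.5×0.2421×19.2×3.4² = 26.87 kN/m, acting at H/3 = 1.133 m above the base.
FS_sliding = μW / P_a = 0.5×120.8 / 26.87 = 2.248.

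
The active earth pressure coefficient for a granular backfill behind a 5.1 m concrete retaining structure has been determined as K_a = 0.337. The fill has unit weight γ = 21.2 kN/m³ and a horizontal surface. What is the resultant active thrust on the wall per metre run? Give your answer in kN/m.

P = ½ K_a γ H² = 0.5 × 0.337 × 21.2 × 5.1² = 92.91 kN/m.

92.9 kN/m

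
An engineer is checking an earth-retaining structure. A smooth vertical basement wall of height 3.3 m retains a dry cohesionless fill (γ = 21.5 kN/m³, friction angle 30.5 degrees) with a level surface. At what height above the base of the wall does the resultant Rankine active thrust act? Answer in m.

K_a = 0.3267.
The pressure distribution is triangular, so the resultant acts at H/3 above the base = 3.3/3 = 1.100 m.

1.10 m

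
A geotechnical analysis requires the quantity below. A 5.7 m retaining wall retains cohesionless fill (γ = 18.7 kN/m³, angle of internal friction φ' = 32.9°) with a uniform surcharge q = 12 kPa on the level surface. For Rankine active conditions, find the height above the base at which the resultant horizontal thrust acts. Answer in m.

K_a = 0.2960.
Triangular part P₁ = ½K_aγH² = 89.93 at H/3 = 1.900 m; rectangular part P₂ = K_a q H = 20.25 at H/2 = 2.850 m.
ȳ = (P₁·1.900 + P₂·2.850)/(P₁+P₂) = 2.075 m.

2.07 m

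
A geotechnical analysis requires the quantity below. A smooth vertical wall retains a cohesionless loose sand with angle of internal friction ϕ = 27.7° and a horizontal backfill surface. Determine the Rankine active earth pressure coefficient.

K_a = (1 − sin φ)/(1 + sin φ) = (1 − sin 27.7°)/(1 + sin 27.7°) = 0.3653.

0.365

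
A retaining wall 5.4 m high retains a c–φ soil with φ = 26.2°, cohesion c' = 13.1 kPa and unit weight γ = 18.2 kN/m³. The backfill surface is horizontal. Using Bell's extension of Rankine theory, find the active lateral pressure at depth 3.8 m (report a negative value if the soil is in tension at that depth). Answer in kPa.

K_a = (1 − sin φ)/(1 + sin φ) = 0.3874.
σ_a = K_a γ z − 2c√K_a = 0.3874×18.2×3.8 − 2×13.1×0.6224 = 10.49 kPa.

10.5 kPa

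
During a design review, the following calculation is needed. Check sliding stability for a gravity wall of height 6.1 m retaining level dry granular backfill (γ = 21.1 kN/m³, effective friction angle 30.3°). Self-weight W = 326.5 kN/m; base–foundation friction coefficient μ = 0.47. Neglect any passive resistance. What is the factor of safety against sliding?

K_a = tan²(45° − 30.3°/2) = 0.3293.
P_a = ½K_aγH² = 0.5×0.3293×21.1×6.1² = 129.3 kN/m, acting at H/3 = 2.033 m above the base.
FS_sliding = μW / P_a = 0.47×326.5 / 129.3 = 1.187.

1.19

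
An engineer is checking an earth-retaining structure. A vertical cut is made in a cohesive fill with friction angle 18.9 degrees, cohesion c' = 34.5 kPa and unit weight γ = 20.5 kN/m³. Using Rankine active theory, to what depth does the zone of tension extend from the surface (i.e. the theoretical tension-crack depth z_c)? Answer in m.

K_a = tan²(45° − 18.9°/2) = 0.5107; √K_a = 0.7146.
The active pressure is zero where K_a γ z = 2c√K_a, so z_c = 2c/(γ√K_a) = 2×34.5/(20.5×0.7146) = 4.710 m.

4.71 m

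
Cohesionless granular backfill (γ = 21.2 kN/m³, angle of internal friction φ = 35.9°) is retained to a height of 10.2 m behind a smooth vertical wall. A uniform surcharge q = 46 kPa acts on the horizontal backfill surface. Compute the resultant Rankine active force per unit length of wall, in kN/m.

410 kN/m

K_a = tan²(45° − φ/2) = 0.2607.
Soil triangle: ½ K_a γ H² = 0.5×0.2607×21.2×10.2² = 287.5 kN/m.
Surcharge rectangle: K_a q H = 0.2607×46×10.2 = 122.3 kN/m.
Total = 287.5 + 122.3 = 409.9 kN/m.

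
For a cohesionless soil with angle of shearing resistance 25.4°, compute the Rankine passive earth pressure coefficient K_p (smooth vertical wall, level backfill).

2.50

K_p = (1 + sin φ)/(1 − sin φ) = tan²(45° + 25.4°/2) = 2.502.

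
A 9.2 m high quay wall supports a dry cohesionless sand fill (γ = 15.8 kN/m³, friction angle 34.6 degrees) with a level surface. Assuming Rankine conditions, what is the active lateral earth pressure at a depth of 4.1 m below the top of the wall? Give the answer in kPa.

17.9 kPa

K_a = (1 − sin φ)/(1 + sin φ) = 0.2756.
σ_h = K_a γ z = 0.2756 × 15.8 × 4.1 = 17.86 kPa.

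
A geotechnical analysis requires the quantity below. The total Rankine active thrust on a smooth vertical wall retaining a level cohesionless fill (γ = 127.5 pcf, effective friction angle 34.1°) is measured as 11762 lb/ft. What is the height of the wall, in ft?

25.6 ft

K_a = 0.2815. P_a = ½ K_a γ H² ⇒ H = √(2P_a/(K_a γ)).
H = √(2×11762/(0.2815×127.5)) = 25.60 ft.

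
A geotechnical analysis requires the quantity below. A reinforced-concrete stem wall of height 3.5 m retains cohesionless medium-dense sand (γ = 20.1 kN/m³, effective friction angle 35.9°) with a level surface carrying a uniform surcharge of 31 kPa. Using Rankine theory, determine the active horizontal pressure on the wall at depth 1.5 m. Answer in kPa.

K_a = (1 − sin φ)/(1 + sin φ) = 0.2607.
σ_v = γz + q = 20.1 × 1.5 + 31 = 61.15 kPa.
σ_h = K_a σ_v = 0.2607 × 61.15 = 15.94 kPa.

15.9 kPa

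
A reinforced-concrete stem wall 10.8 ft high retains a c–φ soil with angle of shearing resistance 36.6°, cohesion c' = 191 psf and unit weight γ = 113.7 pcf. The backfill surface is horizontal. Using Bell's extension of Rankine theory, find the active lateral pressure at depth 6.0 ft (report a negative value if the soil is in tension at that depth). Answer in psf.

-19.6 psf

K_a = (1 − sin φ)/(1 + sin φ) = 0.2530.
σ_a = K_a γ z − 2c√K_a = 0.2530×113.7×6.0 − 2×191×0.5029 = -19.56 psf.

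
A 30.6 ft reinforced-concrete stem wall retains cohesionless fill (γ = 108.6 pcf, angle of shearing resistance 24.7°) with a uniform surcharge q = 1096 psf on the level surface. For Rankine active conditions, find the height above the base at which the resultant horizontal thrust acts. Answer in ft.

K_a = 0.4106.
Triangular part P₁ = ½K_aγH² = 20880 at H/3 = 10.20 ft; rectangular part P₂ = K_a q H = 13770 at H/2 = 15.30 ft.
ȳ = (P₁·10.20 + P₂·15.30)/(P₁+P₂) = 12.23 ft.

12.2 ft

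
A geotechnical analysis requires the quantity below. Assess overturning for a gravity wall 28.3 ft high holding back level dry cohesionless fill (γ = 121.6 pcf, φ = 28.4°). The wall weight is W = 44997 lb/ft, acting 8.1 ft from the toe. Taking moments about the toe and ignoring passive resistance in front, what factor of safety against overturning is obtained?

K_a = tan²(45° − 28.4°/2) = 0.3554.
P_a = ½K_aγH² = 0.5×0.3554×121.6×28.3² = 17300 lb/ft, acting at H/3 = 9.433 ft above the base.
Overturning moment M_o = P_a × H/3 = 17300 × 9.433 = 163200.
Resisting moment M_r = W × 8.1 = 44997 × 8.1 = 364500.
FS_overturning = M_r/M_o = 364500/163200 = 2.233.

2.23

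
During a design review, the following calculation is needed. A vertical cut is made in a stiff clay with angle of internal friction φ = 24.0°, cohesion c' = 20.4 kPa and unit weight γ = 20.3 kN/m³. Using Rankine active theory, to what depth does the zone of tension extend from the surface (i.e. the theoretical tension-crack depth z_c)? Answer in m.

K_a = tan²(45° − 24.0°/2) = 0.4217; √K_a = 0.6494.
The active pressure is zero where K_a γ z = 2c√K_a, so z_c = 2c/(γ√K_a) = 2×20.4/(20.3×0.6494) = 3.095 m.

3.09 m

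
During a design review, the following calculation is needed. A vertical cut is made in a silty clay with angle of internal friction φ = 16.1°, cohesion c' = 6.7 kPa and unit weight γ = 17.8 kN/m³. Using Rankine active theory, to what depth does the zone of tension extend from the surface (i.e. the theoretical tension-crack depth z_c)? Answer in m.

1.00 m

K_a = tan²(45° − 16.1°/2) = 0.5658; √K_a = 0.7522.
The active pressure is zero where K_a γ z = 2c√K_a, so z_c = 2c/(γ√K_a) = 2×6.7/(17.8×0.7522) = 1.001 m.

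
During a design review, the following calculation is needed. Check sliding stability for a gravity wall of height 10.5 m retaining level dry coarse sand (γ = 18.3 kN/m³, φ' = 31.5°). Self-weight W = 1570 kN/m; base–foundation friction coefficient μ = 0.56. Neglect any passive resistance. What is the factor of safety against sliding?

2.78

K_a = tan²(45° − 31.5°/2) = 0.3136.
P_a = ½K_aγH² = 0.5×0.3136×18.3×10.5² = 316.4 kN/m, acting at H/3 = 3.500 m above the base.
FS_sliding = μW / P_a = 0.56×1570 / 316.4 = 2.779.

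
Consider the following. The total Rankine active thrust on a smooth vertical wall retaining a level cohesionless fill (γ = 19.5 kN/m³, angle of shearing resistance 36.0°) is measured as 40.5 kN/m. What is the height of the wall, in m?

K_a = 0.2596. P_a = ½ K_a γ H² ⇒ H = √(2P_a/(K_a γ)).
H = √(2×40.5/(0.2596×19.5)) = 4.000 m.

4.00 m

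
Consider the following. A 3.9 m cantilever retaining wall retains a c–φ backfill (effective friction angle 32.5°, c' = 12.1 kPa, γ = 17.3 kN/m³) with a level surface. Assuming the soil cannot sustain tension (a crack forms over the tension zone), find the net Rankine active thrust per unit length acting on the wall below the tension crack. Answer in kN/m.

K_a = 0.3010; √K_a = 0.5486.
Tension-crack depth z_c = 2c/(γ√K_a) = 2×12.1/(17.3×0.5486) = 2.550 m.
σ_a at base = K_a γ H − 2c√K_a = 0.3010×17.3×3.9 − 2×12.1×0.5486 = 7.031 kPa.
P_a = ½ × 7.031 × (H − z_c) = 0.5×7.031×1.350 = 4.747 kN/m.

4.75 kN/m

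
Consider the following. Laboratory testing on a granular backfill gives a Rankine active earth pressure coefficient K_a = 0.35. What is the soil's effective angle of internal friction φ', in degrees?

K_a = tan²(45° − φ/2) ⇒ 45° − φ/2 = arctan(√0.35) = 30.61°.
φ = 2(45° − 30.61°) = 28.78°.

28.8°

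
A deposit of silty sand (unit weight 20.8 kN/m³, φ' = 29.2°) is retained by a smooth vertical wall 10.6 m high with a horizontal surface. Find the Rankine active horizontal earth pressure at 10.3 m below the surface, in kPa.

73.7 kPa

K_a = (1 − sin φ)/(1 + sin φ) = 0.3442.
σ_h = K_a γ z = 0.3442 × 20.8 × 10.3 = 73.74 kPa.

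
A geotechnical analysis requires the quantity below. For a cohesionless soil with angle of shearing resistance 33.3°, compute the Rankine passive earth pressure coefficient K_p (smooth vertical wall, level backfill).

K_p = (1 + sin φ)/(1 − sin φ) = tan²(45° + 33.3°/2) = 3.435.

3.43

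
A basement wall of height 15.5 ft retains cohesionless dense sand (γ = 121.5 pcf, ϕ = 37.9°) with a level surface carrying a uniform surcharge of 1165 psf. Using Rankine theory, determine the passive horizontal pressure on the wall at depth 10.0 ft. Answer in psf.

9960 psf

K_p = (1 + sin φ)/(1 − sin φ) = 4.185.
σ_v = γz + q = 121.5 × 10.0 + 1165 = 2380 psf.
σ_h = K_p σ_v = 4.185 × 2380 = 9961 psf.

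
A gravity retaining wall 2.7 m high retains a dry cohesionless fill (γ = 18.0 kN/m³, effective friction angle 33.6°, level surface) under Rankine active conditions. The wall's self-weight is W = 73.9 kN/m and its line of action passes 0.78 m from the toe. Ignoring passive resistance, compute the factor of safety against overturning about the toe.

3.40

K_a = tan²(45° − 33.6°/2) = 0.2875.
P_a = ½K_aγH² = 0.5×0.2875×18.0×2.7² = 18.86 kN/m, acting at H/3 = 0.9000 m above the base.
Overturning moment M_o = P_a × H/3 = 18.86 × 0.9000 = 16.98.
Resisting moment M_r = W × 0.78 = 73.9 × 0.78 = 57.64.
FS_overturning = M_r/M_o = 57.64/16.98 = 3.395.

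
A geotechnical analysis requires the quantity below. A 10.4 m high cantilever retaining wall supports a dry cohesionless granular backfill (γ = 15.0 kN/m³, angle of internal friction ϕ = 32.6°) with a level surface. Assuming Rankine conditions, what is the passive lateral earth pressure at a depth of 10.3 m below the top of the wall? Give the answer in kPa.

K_p = (1 + sin φ)/(1 − sin φ) = 3.336.
σ_h = K_p γ z = 3.336 × 15.0 × 10.3 = 515.4 kPa.

515 kPa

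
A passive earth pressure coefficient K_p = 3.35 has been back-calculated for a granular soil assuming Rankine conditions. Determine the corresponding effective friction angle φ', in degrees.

32.7°

K_p = (1+sin φ)/(1−sin φ) ⇒ sin φ = (K_p − 1)/(K_p + 1) = 0.5402.
φ = arcsin(0.5402) = 32.70°.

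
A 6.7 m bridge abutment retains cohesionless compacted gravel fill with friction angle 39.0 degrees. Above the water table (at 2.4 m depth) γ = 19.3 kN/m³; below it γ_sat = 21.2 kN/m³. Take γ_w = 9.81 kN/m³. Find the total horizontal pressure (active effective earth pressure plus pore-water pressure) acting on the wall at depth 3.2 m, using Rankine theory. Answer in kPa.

K_a = (1 − sin φ)/(1 + sin φ) = 0.2275.
γ' = 21.2 − 9.81 = 11.39 kN/m³.
Effective vertical stress at 3.2 m: σ'_v = 19.3×2.4 + 11.39×0.800 = 55.43 kPa.
σ'_h = K_a σ'_v = 0.2275 × 55.43 = 12.61 kPa; u = γ_w × 0.800 = 7.848 kPa.
Total σ_h = 12.61 + 7.848 = 20.46 kPa.

20.5 kPa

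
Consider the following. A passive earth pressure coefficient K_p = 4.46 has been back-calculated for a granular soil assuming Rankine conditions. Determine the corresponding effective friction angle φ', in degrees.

K_p = (1+sin φ)/(1−sin φ) ⇒ sin φ = (K_p − 1)/(K_p + 1) = 0.6337.
φ = arcsin(0.6337) = 39.32°.

39.3°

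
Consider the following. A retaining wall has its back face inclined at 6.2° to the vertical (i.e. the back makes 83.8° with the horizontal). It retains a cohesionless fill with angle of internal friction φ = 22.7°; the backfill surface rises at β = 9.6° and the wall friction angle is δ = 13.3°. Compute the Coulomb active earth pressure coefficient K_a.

K_a = sin²(α+φ) / [sin²α · sin(α−δ) · (1 + √{sin(φ+δ)sin(φ−β) / (sin(α−δ)sin(α+β))})²].
With α = 83.8°, φ = 22.7°, δ = 13.3°, β = 9.6°: K_a = 0.5210.

0.521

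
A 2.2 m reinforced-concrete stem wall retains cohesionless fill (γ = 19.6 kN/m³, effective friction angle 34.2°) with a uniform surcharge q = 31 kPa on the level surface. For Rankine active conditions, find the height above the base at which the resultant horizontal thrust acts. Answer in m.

K_a = 0.2803.
Triangular part P₁ = ½K_aγH² = 13.30 at H/3 = 0.7333 m; rectangular part P₂ = K_a q H = 19.12 at H/2 = 1.100 m.
ȳ = (P₁·0.7333 + P₂·1.100)/(P₁+P₂) = 0.9496 m.

0.950 m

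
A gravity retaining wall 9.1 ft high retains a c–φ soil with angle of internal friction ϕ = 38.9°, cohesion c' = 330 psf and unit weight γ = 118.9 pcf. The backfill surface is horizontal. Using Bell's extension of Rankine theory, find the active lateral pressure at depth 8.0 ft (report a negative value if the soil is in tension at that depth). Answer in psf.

-98.1 psf

K_a = (1 − sin φ)/(1 + sin φ) = 0.2285.
σ_a = K_a γ z − 2c√K_a = 0.2285×118.9×8.0 − 2×330×0.4780 = -98.13 psf.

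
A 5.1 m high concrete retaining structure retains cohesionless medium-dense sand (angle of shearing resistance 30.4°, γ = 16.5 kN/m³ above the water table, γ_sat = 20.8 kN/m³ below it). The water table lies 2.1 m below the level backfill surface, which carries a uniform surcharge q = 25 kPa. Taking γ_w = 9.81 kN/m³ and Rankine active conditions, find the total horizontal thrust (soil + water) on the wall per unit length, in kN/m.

148 kN/m

K_a = tan²(45° − φ/2) = 0.3280.
γ' = 20.8 − 9.81 = 10.99 kN/m³. h₂ = H − d_w = 3.0 m.
σ'_h: at surface K_a·q = 8.200; at WT K_a(q+γd_w) = 19.56; at base K_a(q+γd_w+γ'h₂) = 30.38 kPa.
P₁ = ½(8.200+19.56)×2.1 = 29.15; P₂ = ½(19.56+30.38)×3.0 = 74.91; P_w = ½γ_w h₂² = 44.14.
Total = 29.15+74.91+44.14 = 148.2 kN/m.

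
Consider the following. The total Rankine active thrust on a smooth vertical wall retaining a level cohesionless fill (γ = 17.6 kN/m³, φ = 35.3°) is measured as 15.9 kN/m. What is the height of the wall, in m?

K_a = 0.2675. P_a = ½ K_a γ H² ⇒ H = √(2P_a/(K_a γ)).
H = √(2×15.9/(0.2675×17.6)) = 2.599 m.

2.60 m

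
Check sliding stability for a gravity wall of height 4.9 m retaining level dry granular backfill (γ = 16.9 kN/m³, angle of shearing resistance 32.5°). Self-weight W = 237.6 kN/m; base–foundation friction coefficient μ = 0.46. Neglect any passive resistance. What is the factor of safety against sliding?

1.79

K_a = tan²(45° − 32.5°/2) = 0.3010.
P_a = ½K_aγH² = 0.5×0.3010×16.9×4.9² = 61.06 kN/m, acting at H/3 = 1.633 m above the base.
FS_sliding = μW / P_a = 0.46×237.6 / 61.06 = 1.790.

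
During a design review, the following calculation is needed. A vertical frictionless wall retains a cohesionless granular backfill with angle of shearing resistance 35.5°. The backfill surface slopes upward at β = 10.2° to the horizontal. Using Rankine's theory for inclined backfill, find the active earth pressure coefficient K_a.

0.276

K_a = cos β · (cos β − √(cos²β − cos²φ)) / (cos β + √(cos²β − cos²φ)).
cos β = 0.9842, cos φ = 0.8141, √(cos²β − cos²φ) = 0.5530.
K_a = 0.9842 × (0.9842 − 0.5530)/(0.9842 + 0.5530) = 0.2760.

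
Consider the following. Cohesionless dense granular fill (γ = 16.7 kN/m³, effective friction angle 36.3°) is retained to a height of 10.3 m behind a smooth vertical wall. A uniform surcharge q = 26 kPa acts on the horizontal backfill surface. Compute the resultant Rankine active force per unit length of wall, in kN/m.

K_a = tan²(45° − φ/2) = 0.2563.
Soil triangle: ½ K_a γ H² = 0.5×0.2563×16.7×10.3² = 227.0 kN/m.
Surcharge rectangle: K_a q H = 0.2563×26×10.3 = 68.63 kN/m.
Total = 227.0 + 68.63 = 295.6 kN/m.

296 kN/m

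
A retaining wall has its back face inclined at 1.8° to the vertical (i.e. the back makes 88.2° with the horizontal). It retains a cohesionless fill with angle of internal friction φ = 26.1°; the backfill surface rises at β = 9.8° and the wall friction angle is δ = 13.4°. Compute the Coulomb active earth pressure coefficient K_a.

0.420

K_a = sin²(α+φ) / [sin²α · sin(α−δ) · (1 + √{sin(φ+δ)sin(φ−β) / (sin(α−δ)sin(α+β))})²].
With α = 88.2°, φ = 26.1°, δ = 13.4°, β = 9.8°: K_a = 0.4200.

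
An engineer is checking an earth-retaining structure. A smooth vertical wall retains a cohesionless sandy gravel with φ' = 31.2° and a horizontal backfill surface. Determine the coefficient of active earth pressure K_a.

0.317

K_a = tan²(45° − φ/2) = tan²(29.40°) = 0.3175.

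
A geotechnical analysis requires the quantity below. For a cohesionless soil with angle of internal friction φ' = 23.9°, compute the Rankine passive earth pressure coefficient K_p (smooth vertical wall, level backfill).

K_p = (1 + sin φ)/(1 − sin φ) = tan²(45° + 23.9°/2) = 2.362.

2.36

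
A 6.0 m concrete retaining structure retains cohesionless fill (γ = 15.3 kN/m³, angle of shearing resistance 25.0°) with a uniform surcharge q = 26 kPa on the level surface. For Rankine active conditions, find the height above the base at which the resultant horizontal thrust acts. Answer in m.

2.36 m

K_a = 0.4059.
Triangular part P₁ = ½K_aγH² = 111.8 at H/3 = 2.000 m; rectangular part P₂ = K_a q H = 63.31 at H/2 = 3.000 m.
ȳ = (P₁·2.000 + P₂·3.000)/(P₁+P₂) = 2.362 m.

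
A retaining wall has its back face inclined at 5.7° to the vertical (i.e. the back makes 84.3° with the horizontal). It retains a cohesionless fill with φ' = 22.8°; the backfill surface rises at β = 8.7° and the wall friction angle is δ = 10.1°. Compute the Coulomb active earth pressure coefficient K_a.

0.510

K_a = sin²(α+φ) / [sin²α · sin(α−δ) · (1 + √{sin(φ+δ)sin(φ−β) / (sin(α−δ)sin(α+β))})²].
With α = 84.3°, φ = 22.8°, δ = 10.1°, β = 8.7°: K_a = 0.5101.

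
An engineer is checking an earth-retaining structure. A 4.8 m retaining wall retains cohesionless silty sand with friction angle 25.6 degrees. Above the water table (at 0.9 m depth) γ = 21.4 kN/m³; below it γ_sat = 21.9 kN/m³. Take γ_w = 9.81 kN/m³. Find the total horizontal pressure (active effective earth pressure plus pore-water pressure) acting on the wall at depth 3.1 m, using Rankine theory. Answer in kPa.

39.8 kPa

K_a = (1 − sin φ)/(1 + sin φ) = 0.3966.
γ' = 21.9 − 9.81 = 12.09 kN/m³.
Effective vertical stress at 3.1 m: σ'_v = 21.4×0.9 + 12.09×2.20 = 45.86 kPa.
σ'_h = K_a σ'_v = 0.3966 × 45.86 = 18.19 kPa; u = γ_w × 2.20 = 21.58 kPa.
Total σ_h = 18.19 + 21.58 = 39.77 kPa.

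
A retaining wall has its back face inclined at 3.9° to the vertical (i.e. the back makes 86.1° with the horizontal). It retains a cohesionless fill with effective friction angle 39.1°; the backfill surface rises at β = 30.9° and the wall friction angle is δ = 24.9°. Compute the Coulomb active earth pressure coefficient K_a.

K_a = sin²(α+φ) / [sin²α · sin(α−δ) · (1 + √{sin(φ+δ)sin(φ−β) / (sin(α−δ)sin(α+β))})²].
With α = 86.1°, φ = 39.1°, δ = 24.9°, β = 30.9°: K_a = 0.3877.

0.388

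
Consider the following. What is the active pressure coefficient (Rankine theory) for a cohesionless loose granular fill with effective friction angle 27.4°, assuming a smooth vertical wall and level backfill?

0.370

K_a = tan²(45° − φ/2) = tan²(31.30°) = 0.3697.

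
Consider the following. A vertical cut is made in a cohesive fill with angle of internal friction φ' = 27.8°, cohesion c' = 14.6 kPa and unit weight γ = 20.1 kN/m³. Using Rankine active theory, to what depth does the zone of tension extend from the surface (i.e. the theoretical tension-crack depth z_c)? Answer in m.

2.41 m

K_a = tan²(45° − 27.8°/2) = 0.3639; √K_a = 0.6032.
The active pressure is zero where K_a γ z = 2c√K_a, so z_c = 2c/(γ√K_a) = 2×14.6/(20.1×0.6032) = 2.408 m.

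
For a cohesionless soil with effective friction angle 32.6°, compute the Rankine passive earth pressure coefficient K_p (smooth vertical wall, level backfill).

3.34

K_p = (1 + sin φ)/(1 − sin φ) = tan²(45° + 32.6°/2) = 3.336.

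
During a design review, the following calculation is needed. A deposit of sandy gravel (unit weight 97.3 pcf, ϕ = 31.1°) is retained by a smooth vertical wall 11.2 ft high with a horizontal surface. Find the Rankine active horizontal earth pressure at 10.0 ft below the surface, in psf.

310 psf

K_a = (1 − sin φ)/(1 + sin φ) = 0.3188.
σ_h = K_a γ z = 0.3188 × 97.3 × 10.0 = 310.2 psf.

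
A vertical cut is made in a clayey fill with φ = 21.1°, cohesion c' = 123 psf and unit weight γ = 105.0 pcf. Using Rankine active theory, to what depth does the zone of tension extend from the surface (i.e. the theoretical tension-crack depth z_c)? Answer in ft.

K_a = tan²(45° − 21.1°/2) = 0.4706; √K_a = 0.6860.
The active pressure is zero where K_a γ z = 2c√K_a, so z_c = 2c/(γ√K_a) = 2×123/(105.0×0.6860) = 3.415 ft.

3.42 ft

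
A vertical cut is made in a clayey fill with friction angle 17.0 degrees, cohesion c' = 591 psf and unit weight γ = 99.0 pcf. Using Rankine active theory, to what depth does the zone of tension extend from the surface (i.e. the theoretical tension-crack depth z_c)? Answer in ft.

K_a = tan²(45° − 17.0°/2) = 0.5475; √K_a = 0.7400.
The active pressure is zero where K_a γ z = 2c√K_a, so z_c = 2c/(γ√K_a) = 2×591/(99.0×0.7400) = 16.14 ft.

16.1 ft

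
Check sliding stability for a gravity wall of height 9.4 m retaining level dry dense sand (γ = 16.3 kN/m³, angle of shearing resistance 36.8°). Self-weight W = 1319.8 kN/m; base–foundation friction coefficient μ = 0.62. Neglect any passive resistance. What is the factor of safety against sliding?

4.53

K_a = tan²(45° − 36.8°/2) = 0.2508.
P_a = ½K_aγH² = 0.5×0.2508×16.3×9.4² = 180.6 kN/m, acting at H/3 = 3.133 m above the base.
FS_sliding = μW / P_a = 0.62×1319.8 / 180.6 = 4.531.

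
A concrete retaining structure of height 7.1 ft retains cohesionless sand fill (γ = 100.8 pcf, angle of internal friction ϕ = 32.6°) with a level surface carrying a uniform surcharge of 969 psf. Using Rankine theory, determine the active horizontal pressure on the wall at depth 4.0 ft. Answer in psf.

K_a = (1 − sin φ)/(1 + sin φ) = 0.2997.
σ_v = γz + q = 100.8 × 4.0 + 969 = 1372 psf.
σ_h = K_a σ_v = 0.2997 × 1372 = 411.3 psf.

411 psf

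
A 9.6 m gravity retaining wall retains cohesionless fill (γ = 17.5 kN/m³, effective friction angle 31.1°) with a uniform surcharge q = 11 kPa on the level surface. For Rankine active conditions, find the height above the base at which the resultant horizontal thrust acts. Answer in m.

K_a = 0.3188.
Triangular part P₁ = ½K_aγH² = 257.1 at H/3 = 3.200 m; rectangular part P₂ = K_a q H = 33.66 at H/2 = 4.800 m.
ȳ = (P₁·3.200 + P₂·4.800)/(P₁+P₂) = 3.385 m.

3.39 m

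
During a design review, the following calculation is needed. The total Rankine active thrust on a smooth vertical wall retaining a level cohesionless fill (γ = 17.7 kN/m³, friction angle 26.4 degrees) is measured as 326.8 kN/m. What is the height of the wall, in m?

K_a = 0.3844. P_a = ½ K_a γ H² ⇒ H = √(2P_a/(K_a γ)).
H = √(2×326.8/(0.3844×17.7)) = 9.801 m.

9.80 m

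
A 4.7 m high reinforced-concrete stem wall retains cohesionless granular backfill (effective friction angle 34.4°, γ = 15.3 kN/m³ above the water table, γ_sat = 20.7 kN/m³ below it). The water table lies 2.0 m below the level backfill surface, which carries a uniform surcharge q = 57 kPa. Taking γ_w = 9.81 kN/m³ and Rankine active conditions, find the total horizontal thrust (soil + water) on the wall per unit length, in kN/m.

K_a = tan²(45° − φ/2) = 0.2780.
γ' = 20.7 − 9.81 = 10.89 kN/m³. h₂ = H − d_w = 2.7 m.
σ'_h: at surface K_a·q = 15.84; at WT K_a(q+γd_w) = 24.35; at base K_a(q+γd_w+γ'h₂) = 32.52 kPa.
P₁ = ½(15.84+24.35)×2.0 = 40.20; P₂ = ½(24.35+32.52)×2.7 = 76.78; P_w = ½γ_w h₂² = 35.76.
Total = 40.20+76.78+35.76 = 152.7 kN/m.

153 kN/m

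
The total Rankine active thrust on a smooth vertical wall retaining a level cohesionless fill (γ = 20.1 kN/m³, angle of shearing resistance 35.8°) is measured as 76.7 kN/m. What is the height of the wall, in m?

K_a = 0.2619. P_a = ½ K_a γ H² ⇒ H = √(2P_a/(K_a γ)).
H = √(2×76.7/(0.2619×20.1)) = 5.399 m.

5.40 m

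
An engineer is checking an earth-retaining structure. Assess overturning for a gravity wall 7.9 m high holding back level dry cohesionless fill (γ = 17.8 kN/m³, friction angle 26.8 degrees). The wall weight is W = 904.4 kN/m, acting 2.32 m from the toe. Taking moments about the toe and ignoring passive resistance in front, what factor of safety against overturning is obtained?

K_a = tan²(45° − 26.8°/2) = 0.3785.
P_a = ½K_aγH² = 0.5×0.3785×17.8×7.9² = 210.2 kN/m, acting at H/3 = 2.633 m above the base.
Overturning moment M_o = P_a × H/3 = 210.2 × 2.633 = 553.6.
Resisting moment M_r = W × 2.32 = 904.4 × 2.32 = 2098.
FS_overturning = M_r/M_o = 2098/553.6 = 3.790.

3.79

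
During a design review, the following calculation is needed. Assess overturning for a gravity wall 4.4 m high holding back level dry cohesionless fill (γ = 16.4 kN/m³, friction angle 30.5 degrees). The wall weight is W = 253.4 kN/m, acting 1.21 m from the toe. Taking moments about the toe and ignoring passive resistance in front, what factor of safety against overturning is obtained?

4.03

K_a = tan²(45° − 30.5°/2) = 0.3267.
P_a = ½K_aγH² = 0.5×0.3267×16.4×4.4² = 51.86 kN/m, acting at H/3 = 1.467 m above the base.
Overturning moment M_o = P_a × H/3 = 51.86 × 1.467 = 76.06.
Resisting moment M_r = W × 1.21 = 253.4 × 1.21 = 306.6.
FS_overturning = M_r/M_o = 306.6/76.06 = 4.031.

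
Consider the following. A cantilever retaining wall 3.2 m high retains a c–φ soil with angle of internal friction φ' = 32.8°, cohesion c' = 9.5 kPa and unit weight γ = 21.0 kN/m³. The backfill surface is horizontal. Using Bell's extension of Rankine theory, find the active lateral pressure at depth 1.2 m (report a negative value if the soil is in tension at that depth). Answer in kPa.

-2.87 kPa

K_a = (1 − sin φ)/(1 + sin φ) = 0.2973.
σ_a = K_a γ z − 2c√K_a = 0.2973×21.0×1.2 − 2×9.5×0.5452 = -2.868 kPa.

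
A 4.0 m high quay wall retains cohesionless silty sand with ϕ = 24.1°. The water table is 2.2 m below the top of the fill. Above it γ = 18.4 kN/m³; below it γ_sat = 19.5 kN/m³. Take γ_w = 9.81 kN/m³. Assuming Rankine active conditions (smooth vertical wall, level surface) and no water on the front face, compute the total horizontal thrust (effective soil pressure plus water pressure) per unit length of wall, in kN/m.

K_a = tan²(45° − φ/2) = 0.4201.
γ' = 19.5 − 9.81 = 9.690 kN/m³. Depth below WT = 1.8 m.
σ'_h at WT = K_a γ d_w = 17.01 kPa; at base = 17.01 + K_a γ' × 1.8 = 24.33 kPa.
P₁ (0–2.2 m) = ½×17.01×2.2 = 18.71. P₂ (2.2–4.0 m) = ½(17.01+24.33)×1.8 = 37.21.
P_w = ½ γ_w h₂² = 0.5×9.81×1.8² = 15.89. Total = 18.71+37.21+15.89 = 71.81 kN/m.

71.8 kN/m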